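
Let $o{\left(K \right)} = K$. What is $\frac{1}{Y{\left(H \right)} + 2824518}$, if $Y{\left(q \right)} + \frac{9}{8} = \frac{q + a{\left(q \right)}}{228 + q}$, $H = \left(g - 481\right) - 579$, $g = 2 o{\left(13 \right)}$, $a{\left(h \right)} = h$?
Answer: $\frac{3224}{9106250677} \approx 3.5404 \cdot 10^{-7}$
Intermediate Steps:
$g = 26$ ($g = 2 \cdot 13 = 26$)
$H = -1034$ ($H = \left(26 - 481\right) - 579 = -455 - 579 = -1034$)
$Y{\left(q \right)} = - \frac{9}{8} + \frac{2 q}{228 + q}$ ($Y{\left(q \right)} = - \frac{9}{8} + \frac{q + q}{228 + q} = - \frac{9}{8} + \frac{2 q}{228 + q}$)
$\frac{1}{Y{\left(H \right)} + 2824518} = \frac{1}{\frac{-2052 + 7 \left(-1034\right)}{8 \left(228 - 1034\right)} + 2824518} = \frac{1}{\frac{-2052 - 7238}{8 \left(-806\right)} + 2824518} = \frac{1}{\frac{1}{8} \left(- \frac{1}{806}\right) \left(-9290\right) + 2824518} = \frac{1}{\frac{4645}{3224} + 2824518} = \frac{1}{\frac{9106250677}{3224}} = \frac{3224}{9106250677}$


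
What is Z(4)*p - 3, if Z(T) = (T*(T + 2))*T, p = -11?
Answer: -1059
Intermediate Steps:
Z(T) = T²*(2 + T) (Z(T) = (T*(2 + T))*T = T²*(2 + T))
Z(4)*p - 3 = (4²*(2 + 4))*(-11) - 3 = (16*6)*(-11) - 3 = 96*(-11) - 3 = -1056 - 3 = -1059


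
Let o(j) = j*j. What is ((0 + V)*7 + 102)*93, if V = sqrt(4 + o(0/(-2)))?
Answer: 10788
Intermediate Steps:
o(j) = j**2
V = 2 (V = sqrt(4 + (0/(-2))**2) = sqrt(4 + (0*(-1/2))**2) = sqrt(4 + 0**2) = sqrt(4 + 0) = sqrt(4) = 2)
((0 + V)*7 + 102)*93 = ((0 + 2)*7 + 102)*93 = (2*7 + 102)*93 = (14 + 102)*93 = 116*93 = 10788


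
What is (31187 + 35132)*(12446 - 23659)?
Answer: -743634947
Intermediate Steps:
(31187 + 35132)*(12446 - 23659) = 66319*(-11213) = -743634947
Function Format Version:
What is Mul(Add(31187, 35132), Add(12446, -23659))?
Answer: -743634947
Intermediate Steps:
Mul(Add(31187, 35132), Add(12446, -23659)) = Mul(66319, -11213) = -743634947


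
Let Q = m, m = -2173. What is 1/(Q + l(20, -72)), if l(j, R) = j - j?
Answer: -1/2173 ≈ -0.00046019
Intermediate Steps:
l(j, R) = 0
Q = -2173
1/(Q + l(20, -72)) = 1/(-2173 + 0) = 1/(-2173) = -1/2173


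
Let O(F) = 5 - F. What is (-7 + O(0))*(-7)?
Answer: 14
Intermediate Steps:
(-7 + O(0))*(-7) = (-7 + (5 - 1*0))*(-7) = (-7 + (5 + 0))*(-7) = (-7 + 5)*(-7) = -2*(-7) = 14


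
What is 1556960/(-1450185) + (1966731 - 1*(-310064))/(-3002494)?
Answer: -13184358703/7196978118 ≈ -1.8319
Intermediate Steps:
1556960/(-1450185) + (1966731 - 1*(-310064))/(-3002494) = 1556960*(-1/1450185) + (1966731 + 310064)*(-1/3002494) = -311392/290037 + 2276795*(-1/3002494) = -311392/290037 - 2276795/3002494 = -13184358703/7196978118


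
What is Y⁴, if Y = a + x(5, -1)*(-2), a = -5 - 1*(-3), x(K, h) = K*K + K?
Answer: 14776336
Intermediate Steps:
x(K, h) = K + K² (x(K, h) = K² + K = K + K²)
a = -2 (a = -5 + 3 = -2)
Y = -62 (Y = -2 + (5*(1 + 5))*(-2) = -2 + (5*6)*(-2) = -2 + 30*(-2) = -2 - 60 = -62)
Y⁴ = (-62)⁴ = 14776336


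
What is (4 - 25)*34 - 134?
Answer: -848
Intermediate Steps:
(4 - 25)*34 - 134 = -21*34 - 134 = -714 - 134 = -848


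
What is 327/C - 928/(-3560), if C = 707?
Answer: 227527/314615 ≈ 0.72319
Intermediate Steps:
327/C - 928/(-3560) = 327/707 - 928/(-3560) = 327*(1/707) - 928*(-1/3560) = 327/707 + 116/445 = 227527/314615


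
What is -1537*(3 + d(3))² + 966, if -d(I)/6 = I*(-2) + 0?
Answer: -2336811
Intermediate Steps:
d(I) = 12*I (d(I) = -6*(I*(-2) + 0) = -6*(-2*I + 0) = -(-12)*I = 12*I)
-1537*(3 + d(3))² + 966 = -1537*(3 + 12*3)² + 966 = -1537*(3 + 36)² + 966 = -1537*39² + 966 = -1537*1521 + 966 = -2337777 + 966 = -2336811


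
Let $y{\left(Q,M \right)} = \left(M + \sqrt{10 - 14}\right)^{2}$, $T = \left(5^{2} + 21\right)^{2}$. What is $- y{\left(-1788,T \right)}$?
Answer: $-4477452 - 8464 i \approx -4.4775 \cdot 10^{6} - 8464.0 i$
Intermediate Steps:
$T = 2116$ ($T = \left(25 + 21\right)^{2} = 46^{2} = 2116$)
$y{\left(Q,M \right)} = \left(M + 2 i\right)^{2}$ ($y{\left(Q,M \right)} = \left(M + \sqrt{-4}\right)^{2} = \left(M + 2 i\right)^{2}$)
$- y{\left(-1788,T \right)} = - \left(2116 + 2 i\right)^{2}$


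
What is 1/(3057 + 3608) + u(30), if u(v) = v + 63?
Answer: 619846/6665 ≈ 93.000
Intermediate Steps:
u(v) = 63 + v
1/(3057 + 3608) + u(30) = 1/(3057 + 3608) + (63 + 30) = 1/6665 + 93 = 619846/6665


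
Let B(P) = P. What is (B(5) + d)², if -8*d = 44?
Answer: ¼ ≈ 0.25000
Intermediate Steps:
d = -11/2 (d = -⅛*44 = -11/2 ≈ -5.5000)
(B(5) + d)² = (5 - 11/2)² = (-½)² = ¼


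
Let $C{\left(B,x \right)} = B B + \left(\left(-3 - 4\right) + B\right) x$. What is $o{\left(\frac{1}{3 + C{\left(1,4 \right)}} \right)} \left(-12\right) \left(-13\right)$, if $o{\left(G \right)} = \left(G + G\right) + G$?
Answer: $- \frac{117}{5} \approx -23.4$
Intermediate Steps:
$C{\left(B,x \right)} = B^{2} + x \left(-7 + B\right)$ ($C{\left(B,x \right)} = B^{2} + \left(-7 + B\right) x = B^{2} + x \left(-7 + B\right)$)
$o{\left(G \right)} = 3 G$ ($o{\left(G \right)} = 2 G + G = 3 G$)
$o{\left(\frac{1}{3 + C{\left(1,4 \right)}} \right)} \left(-12\right) \left(-13\right) = \frac{3}{3 + \left(1^{2} - 28 + 1 \cdot 4\right)} \left(-12\right) \left(-13\right) = \frac{3}{3 + \left(1 - 28 + 4\right)} \left(-12\right) \left(-13\right) = \frac{3}{3 - 23} \left(-12\right) \left(-13\right) = \frac{3}{-20} \left(-12\right) \left(-13\right) = 3 \left(- \frac{1}{20}\right) \left(-12\right) \left(-13\right) = \left(- \frac{3}{20}\right) \left(-12\right) \left(-13\right) = \frac{9}{5} \left(-13\right) = - \frac{117}{5}$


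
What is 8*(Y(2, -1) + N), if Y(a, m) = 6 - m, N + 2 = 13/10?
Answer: 252/5 ≈ 50.400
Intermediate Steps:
N = -7/10 (N = -2 + 13/10 = -7/10 ≈ -0.70000)
8*(Y(2, -1) + N) = 8*((6 - 1*(-1)) - 7/10) = 8*((6 + 1) - 7/10) = 8*(7 - 7/10) = 8*(63/10) = 252/5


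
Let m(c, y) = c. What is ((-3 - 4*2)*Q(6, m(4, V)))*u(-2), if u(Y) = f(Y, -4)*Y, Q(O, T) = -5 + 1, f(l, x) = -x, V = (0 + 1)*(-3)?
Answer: -352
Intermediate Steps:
V = -3 (V = 1*(-3) = -3)
Q(O, T) = -4
u(Y) = 4*Y (u(Y) = (-1*(-4))*Y = 4*Y)
((-3 - 4*2)*Q(6, m(4, V)))*u(-2) = ((-3 - 4*2)*(-4))*(4*(-2)) = ((-3 - 8)*(-4))*(-8) = -11*(-4)*(-8) = 44*(-8) = -352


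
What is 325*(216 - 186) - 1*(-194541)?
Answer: 204291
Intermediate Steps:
325*(216 - 186) - 1*(-194541) = 325*30 + 194541 = 9750 + 194541 = 204291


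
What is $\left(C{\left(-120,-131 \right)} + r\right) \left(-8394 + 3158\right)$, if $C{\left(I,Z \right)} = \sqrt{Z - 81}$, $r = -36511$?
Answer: $191171596 - 10472 i \sqrt{53} \approx 1.9117 \cdot 10^{8} - 76237.0 i$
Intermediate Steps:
$C{\left(I,Z \right)} = \sqrt{-81 + Z}$
$\left(C{\left(-120,-131 \right)} + r\right) \left(-8394 + 3158\right) = \left(\sqrt{-81 - 131} - 36511\right) \left(-8394 + 3158\right) = \left(\sqrt{-212} - 36511\right) \left(-5236\right) = \left(2 i \sqrt{53} - 36511\right) \left(-5236\right) = \left(-36511 + 2 i \sqrt{53}\right) \left(-5236\right) = 191171596 - 10472 i \sqrt{53}$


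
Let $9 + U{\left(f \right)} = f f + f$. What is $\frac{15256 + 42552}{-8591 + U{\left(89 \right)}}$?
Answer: $- \frac{28904}{295} \approx -97.98$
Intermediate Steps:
$U{\left(f \right)} = -9 + f + f^{2}$ ($U{\left(f \right)} = -9 + \left(f f + f\right) = -9 + \left(f^{2} + f\right) = -9 + \left(f + f^{2}\right) = -9 + f + f^{2}$)
$\frac{15256 + 42552}{-8591 + U{\left(89 \right)}} = \frac{15256 + 42552}{-8591 + \left(-9 + 89 + 89^{2}\right)} = \frac{57808}{-8591 + \left(-9 + 89 + 7921\right)} = \frac{57808}{-8591 + 8001} = \frac{57808}{-590} = 57808 \left(- \frac{1}{590}\right) = - \frac{28904}{295}$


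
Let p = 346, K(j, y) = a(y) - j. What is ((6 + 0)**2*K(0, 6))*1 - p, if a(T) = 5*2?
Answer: 14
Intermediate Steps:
a(T) = 10
K(j, y) = 10 - j
((6 + 0)**2*K(0, 6))*1 - p = ((6 + 0)**2*(10 - 1*0))*1 - 1*346 = (6**2*(10 + 0))*1 - 346 = (36*10)*1 - 346 = 360*1 - 346 = 360 - 346 = 14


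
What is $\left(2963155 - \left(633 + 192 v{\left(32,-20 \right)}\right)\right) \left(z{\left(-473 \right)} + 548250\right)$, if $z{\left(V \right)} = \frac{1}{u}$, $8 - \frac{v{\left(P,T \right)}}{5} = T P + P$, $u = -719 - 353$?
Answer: $\frac{696794406458419}{536} \approx 1.3 \cdot 10^{12}$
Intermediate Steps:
$u = -1072$
$v{\left(P,T \right)} = 40 - 5 P - 5 P T$ ($v{\left(P,T \right)} = 40 - 5 \left(T P + P\right) = 40 - 5 \left(P T + P\right) = 40 - 5 \left(P + P T\right) = 40 - \left(5 P + 5 P T\right) = 40 - 5 P - 5 P T$)
$z{\left(V \right)} = - \frac{1}{1072}$ ($z{\left(V \right)} = \frac{1}{-1072} = - \frac{1}{1072}$)
$\left(2963155 - \left(633 + 192 v{\left(32,-20 \right)}\right)\right) \left(z{\left(-473 \right)} + 548250\right) = \left(2963155 - \left(633 + 192 \left(40 - 160 - 160 \left(-20\right)\right)\right)\right) \left(- \frac{1}{1072} + 548250\right) = \left(2963155 - \left(633 + 192 \left(40 - 160 + 3200\right)\right)\right) \frac{587723999}{1072} = \left(2963155 - 591993\right) \frac{587723999}{1072} = 2371162 \cdot \frac{587723999}{1072} = \frac{696794406458419}{536}$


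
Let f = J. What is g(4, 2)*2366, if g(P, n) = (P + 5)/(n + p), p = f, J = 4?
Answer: 3549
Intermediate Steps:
f = 4
p = 4
g(P, n) = (5 + P)/(4 + n) (g(P, n) = (P + 5)/(n + 4) = (5 + P)/(4 + n))
g(4, 2)*2366 = ((5 + 4)/(4 + 2))*2366 = (9/6)*2366 = ((1/6)*9)*2366 = (3/2)*2366 = 3549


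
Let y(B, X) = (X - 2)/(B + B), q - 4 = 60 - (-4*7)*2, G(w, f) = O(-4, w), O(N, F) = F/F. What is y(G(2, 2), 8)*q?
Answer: 360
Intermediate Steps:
O(N, F) = 1
G(w, f) = 1
q = 120 (q = 4 + (60 - (-4*7)*2) = 4 + (60 - (-28)*2) = 4 + (60 - 1*(-56)) = 4 + (60 + 56) = 4 + 116 = 120)
y(B, X) = (-2 + X)/(2*B) (y(B, X) = (-2 + X)/((2*B)) = (-2 + X)*(1/(2*B)) = (-2 + X)/(2*B))
y(G(2, 2), 8)*q = ((1/2)*(-2 + 8)/1)*120 = ((1/2)*1*6)*120 = 3*120 = 360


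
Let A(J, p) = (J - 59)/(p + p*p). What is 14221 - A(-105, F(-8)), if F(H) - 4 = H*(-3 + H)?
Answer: 30418760/2139 ≈ 14221.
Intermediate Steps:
F(H) = 4 + H*(-3 + H)
A(J, p) = (-59 + J)/(p + p²)
14221 - A(-105, F(-8)) = 14221 - (-59 - 105)/((4 + (-8)² - 3*(-8))*(1 + (4 + (-8)² - 3*(-8)))) = 14221 - (-164)/((4 + 64 + 24)*(1 + (4 + 64 + 24))) = 14221 - (-164)/(92*(1 + 92)) = 14221 - (-164)/(92*93) = 14221 - 1*(-41/2139) = 14221 + 41/2139 = 30418760/2139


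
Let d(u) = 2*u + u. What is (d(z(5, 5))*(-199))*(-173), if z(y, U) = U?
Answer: 516405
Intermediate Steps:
d(u) = 3*u
(d(z(5, 5))*(-199))*(-173) = ((3*5)*(-199))*(-173) = (15*(-199))*(-173) = -2985*(-173) = 516405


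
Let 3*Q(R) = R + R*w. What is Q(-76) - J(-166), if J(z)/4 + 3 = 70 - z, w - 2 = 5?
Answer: -3404/3 ≈ -1134.7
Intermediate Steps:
w = 7 (w = 2 + 5 = 7)
J(z) = 268 - 4*z (J(z) = -12 + 4*(70 - z) = -12 + (280 - 4*z) = 268 - 4*z)
Q(R) = 8*R/3 (Q(R) = (R + R*7)/3 = (R + 7*R)/3 = (8*R)/3 = 8*R/3)
Q(-76) - J(-166) = (8/3)*(-76) - (268 - 4*(-166)) = -608/3 - (268 + 664) = -608/3 - 1*932 = -608/3 - 932 = -3404/3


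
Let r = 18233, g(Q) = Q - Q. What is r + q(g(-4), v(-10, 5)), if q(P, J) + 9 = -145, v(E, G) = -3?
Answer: 18079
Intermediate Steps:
g(Q) = 0
q(P, J) = -154 (q(P, J) = -9 - 145 = -154)
r + q(g(-4), v(-10, 5)) = 18233 - 154 = 18079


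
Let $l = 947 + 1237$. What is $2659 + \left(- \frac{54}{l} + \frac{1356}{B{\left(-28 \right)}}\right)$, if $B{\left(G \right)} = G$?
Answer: $\frac{950239}{364} \approx 2610.5$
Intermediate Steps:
$l = 2184$
$2659 + \left(- \frac{54}{l} + \frac{1356}{B{\left(-28 \right)}}\right) = 2659 + \left(- \frac{54}{2184} + \frac{1356}{-28}\right) = 2659 + \left(\left(-54\right) \frac{1}{2184} + 1356 \left(- \frac{1}{28}\right)\right) = 2659 - \frac{17637}{364} = \frac{950239}{364}$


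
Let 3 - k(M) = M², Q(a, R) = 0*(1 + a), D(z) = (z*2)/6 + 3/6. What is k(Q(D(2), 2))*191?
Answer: 573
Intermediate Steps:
D(z) = ½ + z/3 (D(z) = (2*z)*(⅙) + 3*(⅙) = z/3 + ½ = ½ + z/3)
Q(a, R) = 0
k(M) = 3 - M²
k(Q(D(2), 2))*191 = (3 - 1*0²)*191 = (3 - 1*0)*191 = (3 + 0)*191 = 3*191 = 573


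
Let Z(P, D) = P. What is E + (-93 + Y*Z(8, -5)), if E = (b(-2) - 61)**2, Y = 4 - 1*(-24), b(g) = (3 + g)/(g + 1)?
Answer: 3975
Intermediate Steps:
b(g) = (3 + g)/(1 + g)
Y = 28 (Y = 4 + 24 = 28)
E = 3844 (E = ((3 - 2)/(1 - 2) - 61)**2 = (1/(-1) - 61)**2 = (-1*1 - 61)**2 = (-1 - 61)**2 = (-62)**2 = 3844)
E + (-93 + Y*Z(8, -5)) = 3844 + (-93 + 28*8) = 3844 + (-93 + 224) = 3844 + 131 = 3975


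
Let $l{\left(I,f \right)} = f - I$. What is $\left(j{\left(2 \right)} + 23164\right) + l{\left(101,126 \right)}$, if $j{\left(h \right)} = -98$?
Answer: $23091$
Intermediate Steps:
$\left(j{\left(2 \right)} + 23164\right) + l{\left(101,126 \right)} = \left(-98 + 23164\right) + \left(126 - 101\right) = 23066 + \left(126 - 101\right) = 23066 + 25 = 23091$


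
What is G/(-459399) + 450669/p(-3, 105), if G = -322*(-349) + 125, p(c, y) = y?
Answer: 23002786124/5359655 ≈ 4291.8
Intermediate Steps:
G = 112503 (G = 112378 + 125 = 112503)
G/(-459399) + 450669/p(-3, 105) = 112503/(-459399) + 450669/105 = 112503*(-1/459399) + 450669*(1/105) = -37501/153133 + 150223/35 = 23002786124/5359655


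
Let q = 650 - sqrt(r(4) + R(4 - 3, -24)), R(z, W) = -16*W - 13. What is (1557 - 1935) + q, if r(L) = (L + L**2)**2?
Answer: 272 - sqrt(771) ≈ 244.23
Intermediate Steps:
R(z, W) = -13 - 16*W
q = 650 - sqrt(771) (q = 650 - sqrt(4**2*(1 + 4)**2 + (-13 - 16*(-24))) = 650 - sqrt(16*5**2 + (-13 + 384)) = 650 - sqrt(16*25 + 371) = 650 - sqrt(400 + 371) = 650 - sqrt(771) ≈ 622.23)
(1557 - 1935) + q = (1557 - 1935) + (650 - sqrt(771)) = -378 + (650 - sqrt(771)) = 272 - sqrt(771)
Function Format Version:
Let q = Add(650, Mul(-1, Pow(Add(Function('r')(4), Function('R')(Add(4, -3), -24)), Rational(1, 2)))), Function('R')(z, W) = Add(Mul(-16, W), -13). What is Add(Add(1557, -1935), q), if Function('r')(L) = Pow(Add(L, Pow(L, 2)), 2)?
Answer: Add(272, Mul(-1, Pow(771, Rational(1, 2)))) ≈ 244.23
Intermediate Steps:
Function('R')(z, W) = Add(-13, Mul(-16, W))
q = Add(650, Mul(-1, Pow(771, Rational(1, 2)))) (q = Add(650, Mul(-1, Pow(Add(Mul(Pow(4, 2), Pow(Add(1, 4), 2)), Add(-13, Mul(-16, -24))), Rational(1, 2)))) = Add(650, Mul(-1, Pow(Add(Mul(16, Pow(5, 2)), Add(-13, 384)), Rational(1, 2)))) = Add(650, Mul(-1, Pow(Add(Mul(16, 25), 371), Rational(1, 2)))) = Add(650, Mul(-1, Pow(Add(400, 371), Rational(1, 2)))) = Add(650, Mul(-1, Pow(771, Rational(1, 2)))) ≈ 622.23)
Add(Add(1557, -1935), q) = Add(Add(1557, -1935), Add(650, Mul(-1, Pow(771, Rational(1, 2))))) = Add(-378, Add(650, Mul(-1, Pow(771, Rational(1, 2))))) = Add(272, Mul(-1, Pow(771, Rational(1, 2))))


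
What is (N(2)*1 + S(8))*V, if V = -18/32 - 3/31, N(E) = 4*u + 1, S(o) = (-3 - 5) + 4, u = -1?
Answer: 2289/496 ≈ 4.6149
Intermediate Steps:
S(o) = -4 (S(o) = -8 + 4 = -4)
N(E) = -3 (N(E) = 4*(-1) + 1 = -4 + 1 = -3)
V = -327/496 (V = -18*1/32 - 3*1/31 = -9/16 - 3/31 = -327/496 ≈ -0.65927)
(N(2)*1 + S(8))*V = (-3*1 - 4)*(-327/496) = (-3 - 4)*(-327/496) = -7*(-327/496) = 2289/496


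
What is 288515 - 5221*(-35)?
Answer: 471250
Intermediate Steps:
288515 - 5221*(-35) = 288515 - 1*(-182735) = 288515 + 182735 = 471250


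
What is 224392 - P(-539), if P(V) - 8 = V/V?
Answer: 224383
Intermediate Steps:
P(V) = 9 (P(V) = 8 + V/V = 8 + 1 = 9)
224392 - P(-539) = 224392 - 1*9 = 224392 - 9 = 224383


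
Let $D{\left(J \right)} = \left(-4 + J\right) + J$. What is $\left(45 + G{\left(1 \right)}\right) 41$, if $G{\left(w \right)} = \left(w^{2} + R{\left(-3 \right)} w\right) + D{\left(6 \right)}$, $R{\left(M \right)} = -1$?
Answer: $2173$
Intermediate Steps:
$D{\left(J \right)} = -4 + 2 J$
$G{\left(w \right)} = 8 + w^{2} - w$ ($G{\left(w \right)} = \left(w^{2} - w\right) + \left(-4 + 2 \cdot 6\right) = \left(w^{2} - w\right) + \left(-4 + 12\right) = \left(w^{2} - w\right) + 8 = 8 + w^{2} - w$)
$\left(45 + G{\left(1 \right)}\right) 41 = \left(45 + \left(8 + 1^{2} - 1\right)\right) 41 = \left(45 + \left(8 + 1 - 1\right)\right) 41 = \left(45 + 8\right) 41 = 53 \cdot 41 = 2173$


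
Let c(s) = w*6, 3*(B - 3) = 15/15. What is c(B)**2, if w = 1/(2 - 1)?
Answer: 36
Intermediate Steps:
w = 1 (w = 1/1 = 1)
B = 10/3 (B = 3 + (15/15)/3 = 3 + (15*(1/15))/3 = 3 + (1/3)*1 = 3 + 1/3 = 10/3 ≈ 3.3333)
c(s) = 6 (c(s) = 1*6 = 6)
c(B)**2 = 6**2 = 36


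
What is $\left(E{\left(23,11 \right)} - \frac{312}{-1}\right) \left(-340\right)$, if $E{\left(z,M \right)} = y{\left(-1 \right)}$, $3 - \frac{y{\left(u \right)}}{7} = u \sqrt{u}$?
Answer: $-113220 - 2380 i \approx -1.1322 \cdot 10^{5} - 2380.0 i$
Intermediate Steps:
$y{\left(u \right)} = 21 - 7 u^{\frac{3}{2}}$ ($y{\left(u \right)} = 21 - 7 u \sqrt{u} = 21 - 7 u^{\frac{3}{2}}$)
$E{\left(z,M \right)} = 21 + 7 i$ ($E{\left(z,M \right)} = 21 - 7 \left(-1\right)^{\frac{3}{2}} = 21 - 7 \left(- i\right) = 21 + 7 i$)
$\left(E{\left(23,11 \right)} - \frac{312}{-1}\right) \left(-340\right) = \left(\left(21 + 7 i\right) - \frac{312}{-1}\right) \left(-340\right) = \left(\left(21 + 7 i\right) - -312\right) \left(-340\right) = \left(\left(21 + 7 i\right) + 312\right) \left(-340\right) = \left(333 + 7 i\right) \left(-340\right) = -113220 - 2380 i$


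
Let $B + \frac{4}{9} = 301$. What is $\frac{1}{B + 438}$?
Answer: $\frac{9}{6647} \approx 0.001354$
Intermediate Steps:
$B = \frac{2705}{9}$ ($B = - \frac{4}{9} + 301 = \frac{2705}{9} \approx 300.56$)
$\frac{1}{B + 438} = \frac{1}{\frac{2705}{9} + 438} = \frac{1}{\frac{6647}{9}} = \frac{9}{6647}$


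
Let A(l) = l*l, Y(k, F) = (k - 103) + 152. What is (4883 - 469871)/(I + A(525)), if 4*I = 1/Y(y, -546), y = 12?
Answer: -113457072/67252501 ≈ -1.6870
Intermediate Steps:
Y(k, F) = 49 + k (Y(k, F) = (-103 + k) + 152 = 49 + k)
A(l) = l**2
I = 1/244 (I = 1/(4*(49 + 12)) = (1/4)/61 = (1/4)*(1/61) = 1/244 ≈ 0.0040984)
(4883 - 469871)/(I + A(525)) = (4883 - 469871)/(1/244 + 525**2) = -464988/(1/244 + 275625) = -464988/67252501/244 = -464988*244/67252501 = -113457072/67252501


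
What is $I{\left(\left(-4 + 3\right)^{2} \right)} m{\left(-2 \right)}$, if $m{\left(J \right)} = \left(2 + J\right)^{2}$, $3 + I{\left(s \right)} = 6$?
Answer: $0$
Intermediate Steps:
$I{\left(s \right)} = 3$ ($I{\left(s \right)} = -3 + 6 = 3$)
$I{\left(\left(-4 + 3\right)^{2} \right)} m{\left(-2 \right)} = 3 \left(2 - 2\right)^{2} = 3 \cdot 0^{2} = 3 \cdot 0 = 0$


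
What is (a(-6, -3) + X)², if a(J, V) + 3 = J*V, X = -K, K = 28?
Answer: 169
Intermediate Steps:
X = -28 (X = -1*28 = -28)
a(J, V) = -3 + J*V
(a(-6, -3) + X)² = ((-3 - 6*(-3)) - 28)² = ((-3 + 18) - 28)² = (15 - 28)² = (-13)² = 169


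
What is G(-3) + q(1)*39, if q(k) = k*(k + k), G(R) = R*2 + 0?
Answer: 72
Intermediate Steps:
G(R) = 2*R (G(R) = 2*R + 0 = 2*R)
q(k) = 2*k² (q(k) = k*(2*k) = 2*k²)
G(-3) + q(1)*39 = 2*(-3) + (2*1²)*39 = -6 + (2*1)*39 = -6 + 2*39 = -6 + 78 = 72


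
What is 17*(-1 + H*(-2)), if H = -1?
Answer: 17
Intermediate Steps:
17*(-1 + H*(-2)) = 17*(-1 - 1*(-2)) = 17*(-1 + 2) = 17*1 = 17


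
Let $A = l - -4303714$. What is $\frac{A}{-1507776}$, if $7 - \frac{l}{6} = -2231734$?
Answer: $- \frac{1105885}{94236} \approx -11.735$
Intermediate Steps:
$l = 13390446$ ($l = 42 - -13390404 = 42 + 13390404 = 13390446$)
$A = 17694160$ ($A = 13390446 - -4303714 = 13390446 + 4303714 = 17694160$)
$\frac{A}{-1507776} = \frac{17694160}{-1507776} = 17694160 \left(- \frac{1}{1507776}\right) = - \frac{1105885}{94236}$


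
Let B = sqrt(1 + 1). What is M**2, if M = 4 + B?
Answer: (4 + sqrt(2))**2 ≈ 29.314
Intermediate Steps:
B = sqrt(2) ≈ 1.4142
M = 4 + sqrt(2) ≈ 5.4142
M**2 = (4 + sqrt(2))**2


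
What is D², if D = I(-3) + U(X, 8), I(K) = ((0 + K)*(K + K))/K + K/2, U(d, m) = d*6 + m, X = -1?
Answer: 121/4 ≈ 30.250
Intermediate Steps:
U(d, m) = m + 6*d (U(d, m) = 6*d + m = m + 6*d)
I(K) = 5*K/2 (I(K) = (K*(2*K))/K + K*(½) = (2*K²)/K + K/2 = 2*K + K/2 = 5*K/2)
D = -11/2 (D = (5/2)*(-3) + (8 + 6*(-1)) = -15/2 + (8 - 6) = -15/2 + 2 = -11/2 ≈ -5.5000)
D² = (-11/2)² = 121/4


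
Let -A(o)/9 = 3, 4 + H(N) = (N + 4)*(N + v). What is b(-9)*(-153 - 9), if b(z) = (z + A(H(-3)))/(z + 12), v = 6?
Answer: 1944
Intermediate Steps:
H(N) = -4 + (4 + N)*(6 + N) (H(N) = -4 + (N + 4)*(N + 6) = -4 + (4 + N)*(6 + N))
A(o) = -27 (A(o) = -9*3 = -27)
b(z) = (-27 + z)/(12 + z) (b(z) = (z - 27)/(z + 12) = (-27 + z)/(12 + z))
b(-9)*(-153 - 9) = ((-27 - 9)/(12 - 9))*(-153 - 9) = (-36/3)*(-162) = ((1/3)*(-36))*(-162) = -12*(-162) = 1944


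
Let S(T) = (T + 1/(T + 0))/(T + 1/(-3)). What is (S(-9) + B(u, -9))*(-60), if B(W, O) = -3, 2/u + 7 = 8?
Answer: 850/7 ≈ 121.43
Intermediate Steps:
u = 2 (u = 2/(-7 + 8) = 2/1 = 2*1 = 2)
S(T) = (T + 1/T)/(-⅓ + T) (S(T) = (T + 1/T)/(T - ⅓) = (T + 1/T)/(-⅓ + T))
(S(-9) + B(u, -9))*(-60) = (3*(1 + (-9)²)/(-9*(-1 + 3*(-9))) - 3)*(-60) = (3*(-⅑)*(1 + 81)/(-1 - 27) - 3)*(-60) = (3*(-⅑)*82/(-28) - 3)*(-60) = (3*(-⅑)*(-1/28)*82 - 3)*(-60) = (41/42 - 3)*(-60) = -85/42*(-60) = 850/7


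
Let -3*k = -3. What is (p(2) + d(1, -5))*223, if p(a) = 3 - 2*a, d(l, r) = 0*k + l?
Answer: 0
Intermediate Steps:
k = 1 (k = -⅓*(-3) = 1)
d(l, r) = l (d(l, r) = 0*1 + l = 0 + l = l)
p(a) = 3 - 2*a
(p(2) + d(1, -5))*223 = ((3 - 2*2) + 1)*223 = ((3 - 4) + 1)*223 = (-1 + 1)*223 = 0*223 = 0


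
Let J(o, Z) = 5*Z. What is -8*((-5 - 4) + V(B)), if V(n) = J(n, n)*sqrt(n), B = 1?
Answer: 32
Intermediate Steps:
V(n) = 5*n**(3/2) (V(n) = (5*n)*sqrt(n) = 5*n**(3/2))
-8*((-5 - 4) + V(B)) = -8*((-5 - 4) + 5*1**(3/2)) = -8*(-9 + 5*1) = -8*(-9 + 5) = -8*(-4) = 32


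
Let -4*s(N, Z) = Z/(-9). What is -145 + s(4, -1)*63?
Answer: -587/4 ≈ -146.75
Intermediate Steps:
s(N, Z) = Z/36 (s(N, Z) = -Z/(4*(-9)) = -Z*(-1)/(4*9) = -(-1)*Z/36 = Z/36)
-145 + s(4, -1)*63 = -145 + ((1/36)*(-1))*63 = -145 - 1/36*63 = -145 - 7/4 = -587/4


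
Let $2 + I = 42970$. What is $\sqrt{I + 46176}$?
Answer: $2 \sqrt{22286} \approx 298.57$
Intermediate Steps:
$I = 42968$ ($I = -2 + 42970 = 42968$)
$\sqrt{I + 46176} = \sqrt{42968 + 46176} = \sqrt{89144} = 2 \sqrt{22286}$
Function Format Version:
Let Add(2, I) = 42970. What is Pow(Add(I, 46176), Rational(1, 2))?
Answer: Mul(2, Pow(22286, Rational(1, 2))) ≈ 298.57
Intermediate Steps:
I = 42968 (I = Add(-2, 42970) = 42968)
Pow(Add(I, 46176), Rational(1, 2)) = Pow(Add(42968, 46176), Rational(1, 2)) = Pow(89144, Rational(1, 2)) = Mul(2, Pow(22286, Rational(1, 2)))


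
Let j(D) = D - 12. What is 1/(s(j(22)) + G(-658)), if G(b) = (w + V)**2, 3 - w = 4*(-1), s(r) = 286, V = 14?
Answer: 1/727 ≈ 0.0013755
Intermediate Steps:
j(D) = -12 + D
w = 7 (w = 3 - 4*(-1) = 3 - 1*(-4) = 3 + 4 = 7)
G(b) = 441 (G(b) = (7 + 14)**2 = 21**2 = 441)
1/(s(j(22)) + G(-658)) = 1/(286 + 441) = 1/727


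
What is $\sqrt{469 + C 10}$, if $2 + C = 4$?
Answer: $\sqrt{489} \approx 22.113$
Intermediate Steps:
$C = 2$ ($C = -2 + 4 = 2$)
$\sqrt{469 + C 10} = \sqrt{469 + 2 \cdot 10} = \sqrt{469 + 20} = \sqrt{489}$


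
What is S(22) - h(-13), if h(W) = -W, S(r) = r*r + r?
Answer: 493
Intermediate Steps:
S(r) = r + r² (S(r) = r² + r = r + r²)
S(22) - h(-13) = 22*(1 + 22) - (-1)*(-13) = 22*23 - 1*13 = 506 - 13 = 493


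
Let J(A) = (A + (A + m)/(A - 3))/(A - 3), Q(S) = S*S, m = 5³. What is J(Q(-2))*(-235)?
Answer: -31255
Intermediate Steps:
m = 125
Q(S) = S²
J(A) = (A + (125 + A)/(-3 + A))/(-3 + A) (J(A) = (A + (A + 125)/(A - 3))/(A - 3) = (A + (125 + A)/(-3 + A))/(-3 + A))
J(Q(-2))*(-235) = ((125 + ((-2)²)² - 2*(-2)²)/(-3 + (-2)²)²)*(-235) = ((125 + 4² - 2*4)/(-3 + 4)²)*(-235) = ((125 + 16 - 8)/1²)*(-235) = (1*133)*(-235) = 133*(-235) = -31255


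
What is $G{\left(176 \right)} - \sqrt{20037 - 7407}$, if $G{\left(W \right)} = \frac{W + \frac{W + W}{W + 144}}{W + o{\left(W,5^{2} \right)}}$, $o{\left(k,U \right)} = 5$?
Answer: $\frac{1771}{1810} - \sqrt{12630} \approx -111.4$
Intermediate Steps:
$G{\left(W \right)} = \frac{W + \frac{2 W}{144 + W}}{5 + W}$ ($G{\left(W \right)} = \frac{W + \frac{W + W}{W + 144}}{W + 5} = \frac{W + \frac{2 W}{144 + W}}{5 + W}$)
$G{\left(176 \right)} - \sqrt{20037 - 7407} = \frac{176 \left(146 + 176\right)}{720 + 176^{2} + 149 \cdot 176} - \sqrt{20037 - 7407} = 176 \frac{1}{720 + 30976 + 26224} \cdot 322 - \sqrt{12630} = 176 \cdot \frac{1}{57920} \cdot 322 - \sqrt{12630} = \frac{1771}{1810} - \sqrt{12630}$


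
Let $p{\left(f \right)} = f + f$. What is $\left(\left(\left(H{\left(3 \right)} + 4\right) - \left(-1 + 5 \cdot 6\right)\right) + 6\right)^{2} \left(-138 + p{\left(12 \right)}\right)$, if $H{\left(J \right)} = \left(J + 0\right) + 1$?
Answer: $-25650$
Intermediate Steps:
$H{\left(J \right)} = 1 + J$ ($H{\left(J \right)} = J + 1 = 1 + J$)
$p{\left(f \right)} = 2 f$
$\left(\left(\left(H{\left(3 \right)} + 4\right) - \left(-1 + 5 \cdot 6\right)\right) + 6\right)^{2} \left(-138 + p{\left(12 \right)}\right) = \left(\left(\left(\left(1 + 3\right) + 4\right) - \left(-1 + 5 \cdot 6\right)\right) + 6\right)^{2} \left(-138 + 2 \cdot 12\right) = \left(\left(\left(4 + 4\right) - \left(-1 + 30\right)\right) + 6\right)^{2} \left(-138 + 24\right) = \left(\left(8 - 29\right) + 6\right)^{2} \left(-114\right) = \left(-21 + 6\right)^{2} \left(-114\right) = \left(-15\right)^{2} \left(-114\right) = 225 \left(-114\right) = -25650$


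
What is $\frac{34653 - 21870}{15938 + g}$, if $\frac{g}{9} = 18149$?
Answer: $\frac{12783}{179279} \approx 0.071302$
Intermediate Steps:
$g = 163341$ ($g = 9 \cdot 18149 = 163341$)
$\frac{34653 - 21870}{15938 + g} = \frac{34653 - 21870}{15938 + 163341} = \frac{34653 - 21870}{179279} = 12783 \cdot \frac{1}{179279} = \frac{12783}{179279}$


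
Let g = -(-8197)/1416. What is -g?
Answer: -8197/1416 ≈ -5.7888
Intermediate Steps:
g = 8197/1416 (g = -(-8197)/1416 = -1*(-8197/1416) = 8197/1416 ≈ 5.7888)
-g = -1*8197/1416 = -8197/1416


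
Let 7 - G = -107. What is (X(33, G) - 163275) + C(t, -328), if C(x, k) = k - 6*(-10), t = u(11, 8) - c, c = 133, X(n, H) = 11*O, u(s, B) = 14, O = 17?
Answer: -163356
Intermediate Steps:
G = 114 (G = 7 - 1*(-107) = 7 + 107 = 114)
X(n, H) = 187 (X(n, H) = 11*17 = 187)
t = -119 (t = 14 - 1*133 = 14 - 133 = -119)
C(x, k) = 60 + k (C(x, k) = k + 60 = 60 + k)
(X(33, G) - 163275) + C(t, -328) = (187 - 163275) + (60 - 328) = -163088 - 268 = -163356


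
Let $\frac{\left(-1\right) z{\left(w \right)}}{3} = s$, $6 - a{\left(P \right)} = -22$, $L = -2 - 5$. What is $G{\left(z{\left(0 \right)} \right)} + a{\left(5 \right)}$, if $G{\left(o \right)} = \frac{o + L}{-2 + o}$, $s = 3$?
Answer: $\frac{324}{11} \approx 29.455$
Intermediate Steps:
$L = -7$
$a{\left(P \right)} = 28$ ($a{\left(P \right)} = 6 - -22 = 6 + 22 = 28$)
$z{\left(w \right)} = -9$ ($z{\left(w \right)} = \left(-3\right) 3 = -9$)
$G{\left(o \right)} = \frac{-7 + o}{-2 + o}$ ($G{\left(o \right)} = \frac{o - 7}{-2 + o} = \frac{-7 + o}{-2 + o}$)
$G{\left(z{\left(0 \right)} \right)} + a{\left(5 \right)} = \frac{-7 - 9}{-2 - 9} + 28 = \frac{1}{-11} \left(-16\right) + 28 = \left(- \frac{1}{11}\right) \left(-16\right) + 28 = \frac{16}{11} + 28 = \frac{324}{11}$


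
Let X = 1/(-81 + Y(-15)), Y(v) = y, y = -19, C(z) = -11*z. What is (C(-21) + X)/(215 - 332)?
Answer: -23099/11700 ≈ -1.9743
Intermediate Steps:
Y(v) = -19
X = -1/100 (X = 1/(-81 - 19) = 1/(-100) = -1/100 ≈ -0.010000)
(C(-21) + X)/(215 - 332) = (-11*(-21) - 1/100)/(215 - 332) = (231 - 1/100)/(-117) = (23099/100)*(-1/117) = -23099/11700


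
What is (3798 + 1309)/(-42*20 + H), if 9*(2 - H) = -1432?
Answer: -45963/6110 ≈ -7.5226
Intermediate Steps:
H = 1450/9 (H = 2 - ⅑*(-1432) = 2 + 1432/9 = 1450/9 ≈ 161.11)
(3798 + 1309)/(-42*20 + H) = (3798 + 1309)/(-42*20 + 1450/9) = 5107/(-840 + 1450/9) = 5107/(-6110/9) = 5107*(-9/6110) = -45963/6110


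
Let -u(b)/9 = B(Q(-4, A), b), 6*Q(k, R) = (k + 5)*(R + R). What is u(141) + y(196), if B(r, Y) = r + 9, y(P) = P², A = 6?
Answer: 38317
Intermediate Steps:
Q(k, R) = R*(5 + k)/3 (Q(k, R) = ((k + 5)*(R + R))/6 = ((5 + k)*(2*R))/6 = (2*R*(5 + k))/6 = R*(5 + k)/3)
B(r, Y) = 9 + r
u(b) = -99 (u(b) = -9*(9 + (⅓)*6*(5 - 4)) = -9*(9 + (⅓)*6*1) = -9*(9 + 2) = -9*11 = -99)
u(141) + y(196) = -99 + 196² = -99 + 38416 = 38317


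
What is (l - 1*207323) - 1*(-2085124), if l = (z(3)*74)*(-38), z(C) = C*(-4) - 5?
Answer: 1925605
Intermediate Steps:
z(C) = -5 - 4*C (z(C) = -4*C - 5 = -5 - 4*C)
l = 47804 (l = ((-5 - 4*3)*74)*(-38) = ((-5 - 12)*74)*(-38) = -17*74*(-38) = -1258*(-38) = 47804)
(l - 1*207323) - 1*(-2085124) = (47804 - 1*207323) - 1*(-2085124) = (47804 - 207323) + 2085124 = -159519 + 2085124 = 1925605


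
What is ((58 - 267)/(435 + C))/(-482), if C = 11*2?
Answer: 209/220274 ≈ 0.00094882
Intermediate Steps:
C = 22
((58 - 267)/(435 + C))/(-482) = ((58 - 267)/(435 + 22))/(-482) = -209/457*(-1/482) = 209/220274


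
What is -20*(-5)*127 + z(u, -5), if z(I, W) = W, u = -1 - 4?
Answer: 12695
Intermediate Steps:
u = -5
-20*(-5)*127 + z(u, -5) = -20*(-5)*127 - 5 = 100*127 - 5 = 12700 - 5 = 12695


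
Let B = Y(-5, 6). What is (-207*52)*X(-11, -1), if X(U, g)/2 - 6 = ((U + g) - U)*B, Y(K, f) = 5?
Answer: -21528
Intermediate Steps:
B = 5
X(U, g) = 12 + 10*g (X(U, g) = 12 + 2*(((U + g) - U)*5) = 12 + 2*(g*5) = 12 + 2*(5*g) = 12 + 10*g)
(-207*52)*X(-11, -1) = (-207*52)*(12 + 10*(-1)) = -10764*(12 - 10) = -10764*2 = -21528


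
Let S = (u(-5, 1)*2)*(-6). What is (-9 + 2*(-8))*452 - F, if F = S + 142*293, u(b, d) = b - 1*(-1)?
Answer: -52954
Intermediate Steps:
u(b, d) = 1 + b (u(b, d) = b + 1 = 1 + b)
S = 48 (S = ((1 - 5)*2)*(-6) = -4*2*(-6) = -8*(-6) = 48)
F = 41654 (F = 48 + 142*293 = 48 + 41606 = 41654)
(-9 + 2*(-8))*452 - F = (-9 + 2*(-8))*452 - 1*41654 = (-9 - 16)*452 - 41654 = -25*452 - 41654 = -11300 - 41654 = -52954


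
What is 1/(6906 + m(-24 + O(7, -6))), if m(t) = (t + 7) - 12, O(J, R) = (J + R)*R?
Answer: 1/6871 ≈ 0.00014554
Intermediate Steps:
O(J, R) = R*(J + R)
m(t) = -5 + t (m(t) = (7 + t) - 12 = -5 + t)
1/(6906 + m(-24 + O(7, -6))) = 1/(6906 + (-5 + (-24 - 6*(7 - 6)))) = 1/(6906 + (-5 + (-24 - 6*1))) = 1/(6906 + (-5 + (-24 - 6))) = 1/(6906 + (-5 - 30)) = 1/(6906 - 35) = 1/6871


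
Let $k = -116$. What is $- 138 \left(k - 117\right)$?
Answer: $32154$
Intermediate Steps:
$- 138 \left(k - 117\right) = - 138 \left(-116 - 117\right) = \left(-138\right) \left(-233\right) = 32154$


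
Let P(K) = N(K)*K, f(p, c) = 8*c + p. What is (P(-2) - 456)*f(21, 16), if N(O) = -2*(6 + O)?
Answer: -65560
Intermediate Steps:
N(O) = -12 - 2*O
f(p, c) = p + 8*c
P(K) = K*(-12 - 2*K) (P(K) = (-12 - 2*K)*K = K*(-12 - 2*K))
(P(-2) - 456)*f(21, 16) = (-2*(-2)*(6 - 2) - 456)*(21 + 8*16) = (-2*(-2)*4 - 456)*(21 + 128) = (16 - 456)*149 = -440*149 = -65560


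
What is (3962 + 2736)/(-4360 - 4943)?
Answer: -6698/9303 ≈ -0.71998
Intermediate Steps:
(3962 + 2736)/(-4360 - 4943) = 6698/(-9303) = 6698*(-1/9303) = -6698/9303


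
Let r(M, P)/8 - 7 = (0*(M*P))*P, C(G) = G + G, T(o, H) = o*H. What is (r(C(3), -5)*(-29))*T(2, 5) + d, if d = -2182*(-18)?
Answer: 23036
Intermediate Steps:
T(o, H) = H*o
C(G) = 2*G
d = 39276
r(M, P) = 56 (r(M, P) = 56 + 8*((0*(M*P))*P) = 56 + 8*(0*P) = 56 + 8*0 = 56 + 0 = 56)
(r(C(3), -5)*(-29))*T(2, 5) + d = (56*(-29))*(5*2) + 39276 = -1624*10 + 39276 = -16240 + 39276 = 23036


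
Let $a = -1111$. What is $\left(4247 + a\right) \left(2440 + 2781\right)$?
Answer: $16373056$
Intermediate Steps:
$\left(4247 + a\right) \left(2440 + 2781\right) = \left(4247 - 1111\right) \left(2440 + 2781\right) = 3136 \cdot 5221 = 16373056$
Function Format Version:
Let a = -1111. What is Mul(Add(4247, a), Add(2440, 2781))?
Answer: 16373056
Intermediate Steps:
Mul(Add(4247, a), Add(2440, 2781)) = Mul(Add(4247, -1111), Add(2440, 2781)) = Mul(3136, 5221) = 16373056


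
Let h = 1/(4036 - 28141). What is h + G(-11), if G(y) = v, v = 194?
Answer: 4676369/24105 ≈ 194.00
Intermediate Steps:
G(y) = 194
h = -1/24105 (h = 1/(-24105) = -1/24105 ≈ -4.1485e-5)
h + G(-11) = -1/24105 + 194 = 4676369/24105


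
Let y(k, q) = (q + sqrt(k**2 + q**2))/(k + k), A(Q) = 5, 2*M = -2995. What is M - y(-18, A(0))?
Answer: -53905/36 + sqrt(349)/36 ≈ -1496.8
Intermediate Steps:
M = -2995/2 (M = (1/2)*(-2995) = -2995/2 ≈ -1497.5)
y(k, q) = (q + sqrt(k**2 + q**2))/(2*k) (y(k, q) = (q + sqrt(k**2 + q**2))/((2*k)) = (q + sqrt(k**2 + q**2))*(1/(2*k)) = (q + sqrt(k**2 + q**2))/(2*k))
M - y(-18, A(0)) = -2995/2 - (5 + sqrt((-18)**2 + 5**2))/(2*(-18)) = -2995/2 - (-1)*(5 + sqrt(324 + 25))/(2*18) = -2995/2 - (-1)*(5 + sqrt(349))/(2*18) = -2995/2 - (-5/36 - sqrt(349)/36) = -2995/2 + (5/36 + sqrt(349)/36) = -53905/36 + sqrt(349)/36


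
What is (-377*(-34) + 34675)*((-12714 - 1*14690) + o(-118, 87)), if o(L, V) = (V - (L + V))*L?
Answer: -1962790704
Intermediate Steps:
o(L, V) = -L**2 (o(L, V) = (V + (-L - V))*L = (-L)*L = -L**2)
(-377*(-34) + 34675)*((-12714 - 1*14690) + o(-118, 87)) = (-377*(-34) + 34675)*((-12714 - 1*14690) - 1*(-118)**2) = (12818 + 34675)*((-12714 - 14690) - 1*13924) = 47493*(-27404 - 13924) = 47493*(-41328) = -1962790704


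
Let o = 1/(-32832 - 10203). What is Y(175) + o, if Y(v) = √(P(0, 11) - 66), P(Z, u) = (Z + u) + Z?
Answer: -1/43035 + I*√55 ≈ -2.3237e-5 + 7.4162*I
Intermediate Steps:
P(Z, u) = u + 2*Z
Y(v) = I*√55 (Y(v) = √((11 + 2*0) - 66) = √((11 + 0) - 66) = √(11 - 66) = √(-55) = I*√55)
o = -1/43035 (o = 1/(-43035) = -1/43035 ≈ -2.3237e-5)
Y(175) + o = I*√55 - 1/43035 = -1/43035 + I*√55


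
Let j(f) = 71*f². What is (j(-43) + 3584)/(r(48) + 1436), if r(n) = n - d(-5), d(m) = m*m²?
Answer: 134863/1609 ≈ 83.818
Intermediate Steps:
d(m) = m³
r(n) = 125 + n (r(n) = n - 1*(-5)³ = n - 1*(-125) = n + 125 = 125 + n)
(j(-43) + 3584)/(r(48) + 1436) = (71*(-43)² + 3584)/((125 + 48) + 1436) = (71*1849 + 3584)/(173 + 1436) = (131279 + 3584)/1609 = 134863*(1/1609) = 134863/1609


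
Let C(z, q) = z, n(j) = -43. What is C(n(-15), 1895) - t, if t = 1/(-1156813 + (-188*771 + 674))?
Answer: -55946740/1301087 ≈ -43.000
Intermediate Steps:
t = -1/1301087 (t = 1/(-1156813 + (-144948 + 674)) = 1/(-1156813 - 144274) = 1/(-1301087) = -1/1301087 ≈ -7.6859e-7)
C(n(-15), 1895) - t = -43 - 1*(-1/1301087) = -43 + 1/1301087 = -55946740/1301087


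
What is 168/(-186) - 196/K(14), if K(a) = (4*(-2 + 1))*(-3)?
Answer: -1603/93 ≈ -17.237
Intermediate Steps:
K(a) = 12 (K(a) = (4*(-1))*(-3) = -4*(-3) = 12)
168/(-186) - 196/K(14) = 168/(-186) - 196/12 = 168*(-1/186) - 196*1/12 = -28/31 - 49/3 = -1603/93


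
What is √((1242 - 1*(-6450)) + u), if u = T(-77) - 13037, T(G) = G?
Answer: I*√5422 ≈ 73.634*I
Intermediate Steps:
u = -13114 (u = -77 - 13037 = -13114)
√((1242 - 1*(-6450)) + u) = √((1242 - 1*(-6450)) - 13114) = √((1242 + 6450) - 13114) = √(7692 - 13114) = √(-5422) = I*√5422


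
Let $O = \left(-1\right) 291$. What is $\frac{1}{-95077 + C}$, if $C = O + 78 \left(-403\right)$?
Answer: $- \frac{1}{126802} \approx -7.8863 \cdot 10^{-6}$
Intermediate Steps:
$O = -291$
$C = -31725$ ($C = -291 + 78 \left(-403\right) = -291 - 31434 = -31725$)
$\frac{1}{-95077 + C} = \frac{1}{-95077 - 31725} = \frac{1}{-126802} = - \frac{1}{126802}$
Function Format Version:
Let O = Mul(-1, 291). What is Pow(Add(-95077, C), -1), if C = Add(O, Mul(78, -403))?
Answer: Rational(-1, 126802) ≈ -7.8863e-6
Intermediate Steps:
O = -291
C = -31725 (C = Add(-291, Mul(78, -403)) = Add(-291, -31434) = -31725)
Pow(Add(-95077, C), -1) = Pow(Add(-95077, -31725), -1) = Pow(-126802, -1) = Rational(-1, 126802)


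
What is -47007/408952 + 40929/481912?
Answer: -369702561/12317429764 ≈ -0.030015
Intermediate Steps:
-47007/408952 + 40929/481912 = -369702561/12317429764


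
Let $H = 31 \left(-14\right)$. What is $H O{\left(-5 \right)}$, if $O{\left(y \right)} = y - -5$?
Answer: $0$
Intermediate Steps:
$O{\left(y \right)} = 5 + y$ ($O{\left(y \right)} = y + 5 = 5 + y$)
$H = -434$
$H O{\left(-5 \right)} = - 434 \left(5 - 5\right) = \left(-434\right) 0 = 0$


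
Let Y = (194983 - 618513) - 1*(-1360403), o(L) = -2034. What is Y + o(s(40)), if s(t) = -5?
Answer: 934839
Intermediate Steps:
Y = 936873 (Y = -423530 + 1360403 = 936873)
Y + o(s(40)) = 936873 - 2034 = 934839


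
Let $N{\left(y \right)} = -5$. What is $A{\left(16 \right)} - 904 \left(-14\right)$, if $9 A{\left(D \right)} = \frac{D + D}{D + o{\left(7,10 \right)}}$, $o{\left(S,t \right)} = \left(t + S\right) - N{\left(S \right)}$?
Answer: $\frac{2164192}{171} \approx 12656.0$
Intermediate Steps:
$o{\left(S,t \right)} = 5 + S + t$ ($o{\left(S,t \right)} = \left(t + S\right) - -5 = \left(S + t\right) + 5 = 5 + S + t$)
$A{\left(D \right)} = \frac{2 D}{9 \left(22 + D\right)}$ ($A{\left(D \right)} = \frac{\left(D + D\right) \frac{1}{D + \left(5 + 7 + 10\right)}}{9} = \frac{2 D \frac{1}{D + 22}}{9} = \frac{2 D \frac{1}{22 + D}}{9} = \frac{2 D}{9 \left(22 + D\right)}$)
$A{\left(16 \right)} - 904 \left(-14\right) = \frac{2}{9} \cdot 16 \frac{1}{22 + 16} - 904 \left(-14\right) = \frac{2}{9} \cdot 16 \cdot \frac{1}{38} - -12656 = \frac{2}{9} \cdot 16 \cdot \frac{1}{38} + 12656 = \frac{16}{171} + 12656 = \frac{2164192}{171}$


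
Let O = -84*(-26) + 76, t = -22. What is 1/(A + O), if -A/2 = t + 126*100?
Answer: -1/22896 ≈ -4.3676e-5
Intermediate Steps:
O = 2260 (O = 2184 + 76 = 2260)
A = -25156 (A = -2*(-22 + 126*100) = -2*(-22 + 12600) = -2*12578 = -25156)
1/(A + O) = 1/(-25156 + 2260) = 1/(-22896) = -1/22896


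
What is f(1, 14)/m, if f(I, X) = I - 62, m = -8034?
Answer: 61/8034 ≈ 0.0075927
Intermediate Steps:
f(I, X) = -62 + I
f(1, 14)/m = (-62 + 1)/(-8034) = -61*(-1/8034) = 61/8034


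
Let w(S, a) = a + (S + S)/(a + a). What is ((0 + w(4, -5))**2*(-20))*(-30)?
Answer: 20184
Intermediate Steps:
w(S, a) = a + S/a (w(S, a) = a + (2*S)/((2*a)) = a + (2*S)*(1/(2*a)) = a + S/a)
((0 + w(4, -5))**2*(-20))*(-30) = ((0 + (-5 + 4/(-5)))**2*(-20))*(-30) = ((0 + (-5 + 4*(-1/5)))**2*(-20))*(-30) = ((0 + (-5 - 4/5))**2*(-20))*(-30) = ((0 - 29/5)**2*(-20))*(-30) = ((-29/5)**2*(-20))*(-30) = ((841/25)*(-20))*(-30) = -3364/5*(-30) = 20184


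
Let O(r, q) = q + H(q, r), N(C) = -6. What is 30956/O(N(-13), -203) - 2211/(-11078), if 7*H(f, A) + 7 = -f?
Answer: -342543643/1938650 ≈ -176.69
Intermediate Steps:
H(f, A) = -1 - f/7 (H(f, A) = -1 + (-f)/7 = -1 - f/7)
O(r, q) = -1 + 6*q/7 (O(r, q) = q + (-1 - q/7) = -1 + 6*q/7)
30956/O(N(-13), -203) - 2211/(-11078) = 30956/(-1 + (6/7)*(-203)) - 2211/(-11078) = 30956/(-1 - 174) - 2211*(-1/11078) = 30956/(-175) + 2211/11078 = 30956*(-1/175) + 2211/11078 = -30956/175 + 2211/11078 = -342543643/1938650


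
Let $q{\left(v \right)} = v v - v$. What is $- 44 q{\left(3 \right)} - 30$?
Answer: $-294$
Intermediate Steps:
$q{\left(v \right)} = v^{2} - v$
$- 44 q{\left(3 \right)} - 30 = - 44 \cdot 3 \left(-1 + 3\right) - 30 = - 44 \cdot 3 \cdot 2 - 30 = \left(-44\right) 6 - 30 = -264 - 30 = -294$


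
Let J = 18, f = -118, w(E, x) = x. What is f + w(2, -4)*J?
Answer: -190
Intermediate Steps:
f + w(2, -4)*J = -118 - 4*18 = -118 - 72 = -190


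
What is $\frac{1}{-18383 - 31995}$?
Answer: $- \frac{1}{50378} \approx -1.985 \cdot 10^{-5}$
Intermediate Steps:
$\frac{1}{-18383 - 31995} = \frac{1}{-50378} = - \frac{1}{50378}$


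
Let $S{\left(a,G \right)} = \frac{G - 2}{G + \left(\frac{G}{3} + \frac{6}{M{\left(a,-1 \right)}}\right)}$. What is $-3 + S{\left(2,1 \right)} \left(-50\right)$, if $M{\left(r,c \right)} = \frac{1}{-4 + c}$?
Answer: $- \frac{204}{43} \approx -4.7442$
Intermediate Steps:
$S{\left(a,G \right)} = \frac{-2 + G}{-30 + \frac{4 G}{3}}$ ($S{\left(a,G \right)} = \frac{G - 2}{G + \left(\frac{G}{3} + \frac{6}{\frac{1}{-4 - 1}}\right)} = \frac{-2 + G}{G + \left(G \frac{1}{3} + \frac{6}{\frac{1}{-5}}\right)} = \frac{-2 + G}{G + \left(\frac{G}{3} + \frac{6}{- \frac{1}{5}}\right)} = \frac{-2 + G}{G + \left(\frac{G}{3} + 6 \left(-5\right)\right)} = \frac{-2 + G}{G + \left(\frac{G}{3} - 30\right)} = \frac{-2 + G}{G + \left(-30 + \frac{G}{3}\right)} = \frac{-2 + G}{-30 + \frac{4 G}{3}}$)
$-3 + S{\left(2,1 \right)} \left(-50\right) = -3 + \frac{3 \left(-2 + 1\right)}{2 \left(-45 + 2 \cdot 1\right)} \left(-50\right) = -3 + \frac{3}{2} \frac{1}{-45 + 2} \left(-1\right) \left(-50\right) = -3 + \frac{3}{2} \frac{1}{-43} \left(-1\right) \left(-50\right) = -3 + \frac{3}{2} \left(- \frac{1}{43}\right) \left(-1\right) \left(-50\right) = -3 + \frac{3}{86} \left(-50\right) = -3 - \frac{75}{43} = - \frac{204}{43}$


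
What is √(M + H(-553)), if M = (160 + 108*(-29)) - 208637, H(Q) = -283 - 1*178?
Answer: I*√212070 ≈ 460.51*I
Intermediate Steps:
H(Q) = -461 (H(Q) = -283 - 178 = -461)
M = -211609 (M = (160 - 3132) - 208637 = -2972 - 208637 = -211609)
√(M + H(-553)) = √(-211609 - 461) = √(-212070) = I*√212070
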